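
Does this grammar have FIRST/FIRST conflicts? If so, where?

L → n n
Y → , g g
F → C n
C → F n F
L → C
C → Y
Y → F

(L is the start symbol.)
Yes. Y → ',' g g / Y → F on { ',' }; C → F n F / C → Y on { ',' }

A FIRST/FIRST conflict occurs when two productions N → α and N → β for the same non-terminal have FIRST(α) ∩ FIRST(β) ≠ ∅ (with ε ∈ FIRST of a nullable right-hand side, so two nullable alternatives also conflict).

FIRST sets of the non-terminals at (or reachable through a nullable prefix from) the front of some alternative:
  FIRST(C) = { ',' }
  FIRST(F) = { ',' }
  FIRST(Y) = { ',' }

Productions for L:
  L → n n: FIRST = { 'n' }
  L → C: FIRST = { ',' }
Productions for Y:
  Y → , g g: FIRST = { ',' }
  Y → F: FIRST = { ',' }
Productions for C:
  C → F n F: FIRST = { ',' }
  C → Y: FIRST = { ',' }
F has only one production, so no FIRST/FIRST conflict is possible there.

Conflict for Y: Y → , g g and Y → F
  Overlap: { ',' }
Conflict for C: C → F n F and C → Y
  Overlap: { ',' }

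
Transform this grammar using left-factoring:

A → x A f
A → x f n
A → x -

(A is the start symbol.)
A → x A'
A' → A f
A' → f n
A' → -

Left-factoring transforms A → αβ₁ | αβ₂ into A → αA' and A' → β₁ | β₂
(α is the longest common prefix among the alternatives). Repeat until
no nonterminal has two alternatives with a common prefix.

Round 1: A has alternatives sharing prefix 'x'. Introduce A': A → x A'
  Add: A' → A f
  Add: A' → f n
  Add: A' → -

No remaining common prefixes — done.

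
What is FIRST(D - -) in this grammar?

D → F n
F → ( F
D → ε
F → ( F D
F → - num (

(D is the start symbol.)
{ '(', '-' }

FIRST sets of the non-terminals involved (from the grammar, by fixed-point iteration):
  FIRST(D) = { '(', '-', ε }

To compute FIRST(D - -), process the symbols left to right:
Symbol D is a non-terminal. Add FIRST(D) \ {ε} = { '(', '-' }
D is nullable (ε ∈ FIRST(D)), continue to the next symbol.
Symbol - is a terminal. Add '-' and stop.
FIRST(D - -) = { '(', '-' }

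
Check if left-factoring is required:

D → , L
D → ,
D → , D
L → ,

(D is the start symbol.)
Yes, D has productions with common prefix ','

Left-factoring is needed when two productions for the same non-terminal
share a common prefix on the right-hand side.

Productions for D:
  D → , L
  D → ,
  D → , D

Found common prefix ',' in productions for D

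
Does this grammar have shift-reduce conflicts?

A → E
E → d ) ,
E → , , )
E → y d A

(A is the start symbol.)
Augment with A' → A and build the canonical LR(0) collection (I0 = CLOSURE({[A' → . A]}), then GOTO on every symbol after a dot until no new states appear). It has 12 states:
  I0: { [A → . E], [A' → . A], [E → . , , )], [E → . d ) ,], [E → . y d A] }  — shift
  I1: { [E → , . , )] }  — shift
  I2: { [A' → A .] }  — accept
  I3: { [A → E .] }  — reduce
  I4: { [E → d . ) ,] }  — shift
  I5: { [E → y . d A] }  — shift
  I6: { [A → . E], [E → . , , )], [E → . d ) ,], [E → . y d A], [E → y d . A] }  — shift
  I7: { [E → y d A .] }  — reduce
  I8: { [E → d ) . ,] }  — shift
  I9: { [E → d ) , .] }  — reduce
  I10: { [E → , , . )] }  — shift
  I11: { [E → , , ) .] }  — reduce

No state contains both a complete item and a shift item.

Answer: No shift-reduce conflicts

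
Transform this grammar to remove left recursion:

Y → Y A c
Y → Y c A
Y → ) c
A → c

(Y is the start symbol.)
Y is directly left-recursive. The standard transformation for
  A → A α₁ | ... | A α_m | β₁ | ... | β_n
is
  A  → β₁ A' | ... | β_n A'
  A' → α₁ A' | ... | α_m A' | ε

Y → ) c becomes Y → ) c Y'
Y → Y A c becomes Y' → A c Y'
Y → Y c A becomes Y' → c A Y'
Add Y' → ε

Productions for other non-terminals are unchanged:
  A → c

Resulting grammar:
Y → ) c Y'
Y' → A c Y'
Y' → c A Y'
Y' → ε
A → c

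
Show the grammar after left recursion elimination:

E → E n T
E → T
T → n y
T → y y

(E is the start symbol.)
E → T E'
E' → n T E'
E' → ε
T → n y
T → y y

E is directly left-recursive. The standard transformation for
  A → A α₁ | ... | A α_m | β₁ | ... | β_n
is
  A  → β₁ A' | ... | β_n A'
  A' → α₁ A' | ... | α_m A' | ε

E → T becomes E → T E'
E → E n T becomes E' → n T E'
Add E' → ε

Productions for other non-terminals are unchanged:
  T → n y
  T → y y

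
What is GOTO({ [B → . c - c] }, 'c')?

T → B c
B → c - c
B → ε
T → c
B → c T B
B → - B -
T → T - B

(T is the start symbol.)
{ [B → c . - c] }

GOTO(I, 'c') = CLOSURE({ [A → αX.β] : [A → α.Xβ] ∈ I, X = 'c' })

Items with dot before 'c', with the dot advanced:
  [B → . c - c] → [B → c . - c]
Closure adds nothing (no advanced item has the dot before a non-terminal).

GOTO = { [B → c . - c] }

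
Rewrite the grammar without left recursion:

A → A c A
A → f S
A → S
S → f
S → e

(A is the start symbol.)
A → f S A'
A → S A'
A' → c A A'
A' → ε
S → f
S → e

A is directly left-recursive. The standard transformation for
  A → A α₁ | ... | A α_m | β₁ | ... | β_n
is
  A  → β₁ A' | ... | β_n A'
  A' → α₁ A' | ... | α_m A' | ε

A → f S becomes A → f S A'
A → S becomes A → S A'
A → A c A becomes A' → c A A'
Add A' → ε

Productions for other non-terminals are unchanged:
  S → f
  S → e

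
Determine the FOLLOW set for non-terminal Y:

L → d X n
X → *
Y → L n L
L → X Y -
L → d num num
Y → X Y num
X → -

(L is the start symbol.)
To compute FOLLOW(Y), find every occurrence of Y on a right-hand side N → α Y β: add FIRST(β) \ {ε}, and if β is empty or nullable also add FOLLOW(N). Iterate to a fixed point.

In L → X Y -: Y is followed by '-', add FIRST('-') \ {ε} = { '-' }
In Y → X Y num: Y is followed by num, add FIRST(num) \ {ε} = { 'num' }

Taking the union: FOLLOW(Y) = { '-', 'num' }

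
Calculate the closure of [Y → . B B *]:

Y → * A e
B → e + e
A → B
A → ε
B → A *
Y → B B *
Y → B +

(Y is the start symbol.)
To compute CLOSURE, for each item [A → α.Bβ] where B is a non-terminal, add [B → .γ] for all productions B → γ; repeat for the newly added items until nothing changes.

Start with: [Y → . B B *]
  [Y → . B B *] has the dot before B: add [B → . e + e], [B → . A *]
  [B → . A *] has the dot before A: add [A → . B], [A → .]
No further items can be added.

CLOSURE = { [A → . B], [A → .], [B → . A *], [B → . e + e], [Y → . B B *] }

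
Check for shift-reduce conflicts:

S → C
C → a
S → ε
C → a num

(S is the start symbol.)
Yes — I0: [S → .] vs [C → . a]; I3: [C → a .] vs [C → a . num]

A shift-reduce conflict occurs when an LR(0) state has both:
  - a complete (reduce) item [A → α .] (dot at the end), and
  - a shift item [B → β . c γ] (dot before a terminal).

Augment with S' → S and build the canonical LR(0) collection (I0 = CLOSURE({[S' → . S]}), then GOTO on every symbol after a dot until no new states appear). It has 5 states:
  I0: { [C → . a num], [C → . a], [S → . C], [S → .], [S' → . S] }  — shift, reduce
  I1: { [S → C .] }  — reduce
  I2: { [S' → S .] }  — accept
  I3: { [C → a . num], [C → a .] }  — shift, reduce
  I4: { [C → a num .] }  — reduce

I0 contains reduce item [S → .] and shift items [C → . a], [C → . a num] — shift-reduce conflict.
I3 contains reduce item [C → a .] and shift item [C → a . num] — shift-reduce conflict.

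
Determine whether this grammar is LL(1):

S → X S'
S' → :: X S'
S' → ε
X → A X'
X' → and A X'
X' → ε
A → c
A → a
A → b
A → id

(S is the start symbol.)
Yes, the grammar is LL(1).

Relevant sets:
  FOLLOW(S') = { $ }
  FOLLOW(X') = { $, '::' }

For S':
  PREDICT(S' → :: X S') = { '::' }
  PREDICT(S' → ε) = { $ }
For X':
  PREDICT(X' → and A X') = { 'and' }
  PREDICT(X' → ε) = { $, '::' }
For A:
  PREDICT(A → c) = { 'c' }
  PREDICT(A → a) = { 'a' }
  PREDICT(A → b) = { 'b' }
  PREDICT(A → id) = { 'id' }
S, X have a single production, so nothing to check there.

All predict sets are disjoint. The grammar IS LL(1).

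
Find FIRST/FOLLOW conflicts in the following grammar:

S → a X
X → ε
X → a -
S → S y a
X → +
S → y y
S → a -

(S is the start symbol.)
No FIRST/FOLLOW conflicts.

A FIRST/FOLLOW conflict occurs when a non-terminal N has a nullable alternative N → β (β ⇒* ε) and another alternative N → α with FIRST(α) ∩ FOLLOW(N) ≠ ∅: on such a lookahead the parser cannot decide between expanding α and letting N vanish via β.

Nullable non-terminals: X.

X: nullable alternative(s) X → ε; FOLLOW(X) = { $, 'y' }
  X → ε: FIRST \ {ε} = { } — this is the only nullable alternative, skip
  X → a -: FIRST \ {ε} = { 'a' } — disjoint from FOLLOW(X)
  X → +: FIRST \ {ε} = { '+' } — disjoint from FOLLOW(X)

S has no nullable alternative, so no FIRST/FOLLOW check is needed there.

No FIRST/FOLLOW conflicts found.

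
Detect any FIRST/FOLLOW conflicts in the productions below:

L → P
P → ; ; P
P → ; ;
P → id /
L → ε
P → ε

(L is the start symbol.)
Nullable non-terminals: L, P.
FIRST sets used below: FIRST(P) = { ';', 'id', ε }

L: nullable alternative(s) L → P, L → ε; FOLLOW(L) = { $ }
  L → P: FIRST \ {ε} = { ';', 'id' } — disjoint from FOLLOW(L)
  L → ε: FIRST \ {ε} = { } — disjoint from FOLLOW(L)

P: nullable alternative(s) P → ε; FOLLOW(P) = { $ }
  P → ; ; P: FIRST \ {ε} = { ';' } — disjoint from FOLLOW(P)
  P → ; ;: FIRST \ {ε} = { ';' } — disjoint from FOLLOW(P)
  P → id /: FIRST \ {ε} = { 'id' } — disjoint from FOLLOW(P)
  P → ε: FIRST \ {ε} = { } — this is the only nullable alternative, skip

No FIRST/FOLLOW conflicts found.

Answer: No FIRST/FOLLOW conflicts.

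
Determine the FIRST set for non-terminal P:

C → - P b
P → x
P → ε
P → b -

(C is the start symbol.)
To compute FIRST(P), examine every production with P on the left-hand side, reading each right-hand side left to right until a non-nullable symbol is reached.

From P → x:
  - x is a terminal: add 'x' and stop
From P → ε:
  - ε-production, so ε ∈ FIRST(P)
From P → b -:
  - b is a terminal: add 'b' and stop

Collecting: FIRST(P) = { 'b', 'x', ε }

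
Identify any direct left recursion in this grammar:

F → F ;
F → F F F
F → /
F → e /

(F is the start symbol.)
Direct left recursion occurs when N → N α for some non-terminal N (the right-hand side begins with the left-hand side itself).

F → F ;: LEFT RECURSIVE (starts with F)
F → F F F: LEFT RECURSIVE (starts with F)
F → /: starts with '/'
F → e /: starts with e

The grammar has direct left recursion on: F.

Answer: Yes, F is left-recursive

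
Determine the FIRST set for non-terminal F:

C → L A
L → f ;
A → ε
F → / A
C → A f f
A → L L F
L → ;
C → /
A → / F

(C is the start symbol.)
To compute FIRST(F), examine every production with F on the left-hand side, reading each right-hand side left to right until a non-nullable symbol is reached.

From F → / A:
  - '/' is a terminal: add '/' and stop

Collecting: FIRST(F) = { '/' }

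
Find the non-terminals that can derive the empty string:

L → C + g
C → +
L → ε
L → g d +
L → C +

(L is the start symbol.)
{ 'L' }

ε-productions: L → ε
So L is immediately nullable.
No further non-terminal can be added: every production for the remaining non-terminals contains a terminal or a non-nullable non-terminal.
Nullable = { 'L' }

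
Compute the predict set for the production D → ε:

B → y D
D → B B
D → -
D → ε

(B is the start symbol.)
PREDICT(D → ε) = (FIRST(RHS) \ {ε}) ∪ (FOLLOW(D) if ε ∈ FIRST(RHS), i.e. RHS ⇒* ε)
The right-hand side is ε (FIRST(ε) = { ε }), so the predict set is FOLLOW(D) = { $, 'y' }
PREDICT(D → ε) = { $, 'y' }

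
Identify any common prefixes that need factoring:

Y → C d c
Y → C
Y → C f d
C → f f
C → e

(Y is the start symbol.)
Left-factoring is needed when two productions for the same non-terminal
share a common prefix on the right-hand side.

Productions for Y:
  Y → C d c
  Y → C
  Y → C f d
Productions for C:
  C → f f
  C → e

Found common prefix 'C' in productions for Y

Answer: Yes, Y has productions with common prefix 'C'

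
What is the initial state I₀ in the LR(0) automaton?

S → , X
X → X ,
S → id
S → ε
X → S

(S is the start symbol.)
{ [S → . , X], [S → . id], [S → .], [S' → . S] }

First, augment the grammar with S' → S
I₀ = CLOSURE({ [S' → . S] }):
  [S' → . S] has the dot before S: add [S → . , X], [S → . id], [S → .]
No further items can be added.

I₀ = { [S → . , X], [S → . id], [S → .], [S' → . S] }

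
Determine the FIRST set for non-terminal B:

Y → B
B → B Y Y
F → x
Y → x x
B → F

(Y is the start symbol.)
{ 'x' }

FIRST sets of the other non-terminals involved (by the same procedure, iterated to a fixed point):
  FIRST(F) = { 'x' }

From B → B Y Y:
  - B is the symbol being defined: contributes nothing new
    B is not nullable, so stop
From B → F:
  - F is a non-terminal: add FIRST(F) \ {ε} = { 'x' }
    F is not nullable, so stop

Collecting: FIRST(B) = { 'x' }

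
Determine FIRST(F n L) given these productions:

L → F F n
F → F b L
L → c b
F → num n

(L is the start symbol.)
FIRST sets of the non-terminals involved (from the grammar, by fixed-point iteration):
  FIRST(F) = { 'num' }

To compute FIRST(F n L), process the symbols left to right:
Symbol F is a non-terminal. Add FIRST(F) \ {ε} = { 'num' }
F is not nullable (ε ∉ FIRST(F)), so stop here.
FIRST(F n L) = { 'num' }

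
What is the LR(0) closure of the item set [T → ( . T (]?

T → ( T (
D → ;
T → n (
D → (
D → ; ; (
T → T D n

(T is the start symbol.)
{ [T → ( . T (], [T → . ( T (], [T → . T D n], [T → . n (] }

Start with: [T → ( . T (]
  [T → ( . T (] has the dot before T: add [T → . ( T (], [T → . n (], [T → . T D n]
No further items can be added.

CLOSURE = { [T → ( . T (], [T → . ( T (], [T → . T D n], [T → . n (] }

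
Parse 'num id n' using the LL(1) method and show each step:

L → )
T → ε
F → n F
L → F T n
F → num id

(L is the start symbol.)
Stack is shown with the top on the left.

Stack         Input       Action
--------------------------------
L $           num id n $  output L → F T n
F T n $       num id n $  output F → num id
num id T n $  num id n $  match 'num'
id T n $      id n $      match 'id'
T n $         n $         output T → ε
n $           n $         match 'n'
$             $           accept

The string is accepted.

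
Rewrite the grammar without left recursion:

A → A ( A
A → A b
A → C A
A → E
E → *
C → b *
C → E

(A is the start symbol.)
A is directly left-recursive. The standard transformation for
  A → A α₁ | ... | A α_m | β₁ | ... | β_n
is
  A  → β₁ A' | ... | β_n A'
  A' → α₁ A' | ... | α_m A' | ε

A → C A becomes A → C A A'
A → E becomes A → E A'
A → A ( A becomes A' → ( A A'
A → A b becomes A' → b A'
Add A' → ε

Productions for other non-terminals are unchanged:
  E → *
  C → b *
  C → E

Resulting grammar:
A → C A A'
A → E A'
A' → ( A A'
A' → b A'
A' → ε
E → *
C → b *
C → E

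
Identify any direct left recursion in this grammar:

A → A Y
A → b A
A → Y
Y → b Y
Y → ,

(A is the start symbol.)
Direct left recursion occurs when N → N α for some non-terminal N (the right-hand side begins with the left-hand side itself).

A → A Y: LEFT RECURSIVE (starts with A)
A → b A: starts with b
A → Y: starts with Y
Y → b Y: starts with b
Y → ,: starts with ','

The grammar has direct left recursion on: A.

Answer: Yes, A is left-recursive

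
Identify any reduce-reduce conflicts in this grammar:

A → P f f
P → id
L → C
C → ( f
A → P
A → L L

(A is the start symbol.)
A reduce-reduce conflict occurs when an LR(0) state has two complete items [A → α .] and [B → β .] — both call for a reduction, and with no lookahead the parser cannot choose between them.

Augment with A' → A and build the canonical LR(0) collection (I0 = CLOSURE({[A' → . A]}), then GOTO on every symbol after a dot until no new states appear). It has 11 states:
  I0: { [A → . L L], [A → . P f f], [A → . P], [A' → . A], [C → . ( f], [L → . C], [P → . id] }  — shift
  I1: { [C → ( . f] }  — shift
  I2: { [A' → A .] }  — accept
  I3: { [L → C .] }  — reduce
  I4: { [A → L . L], [C → . ( f], [L → . C] }  — shift
  I5: { [A → P . f f], [A → P .] }  — shift, reduce
  I6: { [P → id .] }  — reduce
  I7: { [A → P f . f] }  — shift
  I8: { [A → P f f .] }  — reduce
  I9: { [A → L L .] }  — reduce
  I10: { [C → ( f .] }  — reduce

No state contains more than one complete item.

Answer: No reduce-reduce conflicts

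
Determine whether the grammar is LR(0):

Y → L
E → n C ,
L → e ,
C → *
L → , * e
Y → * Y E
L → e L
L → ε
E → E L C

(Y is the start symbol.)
No. Shift-reduce conflict between [L → .] and [L → . , * e]

Augment with Y' → Y and build the canonical LR(0) collection (I0 = CLOSURE({[Y' → . Y]}), then GOTO on every symbol after a dot until no new states appear). It has 18 states:
  I0: { [L → . , * e], [L → . e ,], [L → . e L], [L → .], [Y → . * Y E], [Y → . L], [Y' → . Y] }  — shift, reduce
  I1: { [L → . , * e], [L → . e ,], [L → . e L], [L → .], [Y → * . Y E], [Y → . * Y E], [Y → . L] }  — shift, reduce
  I2: { [L → , . * e] }  — shift
  I3: { [Y → L .] }  — reduce
  I4: { [Y' → Y .] }  — accept
  I5: { [L → . , * e], [L → . e ,], [L → . e L], [L → .], [L → e . ,], [L → e . L] }  — shift, reduce
  I6: { [L → , . * e], [L → e , .] }  — shift, reduce
  I7: { [L → e L .] }  — reduce
  I8: { [L → , * . e] }  — shift
  I9: { [L → , * e .] }  — reduce
  I10: { [E → . E L C], [E → . n C ,], [Y → * Y . E] }  — shift
  I11: { [E → E . L C], [L → . , * e], [L → . e ,], [L → . e L], [L → .], [Y → * Y E .] }  — shift, 2 reduces
  I12: { [C → . *], [E → n . C ,] }  — shift
  I13: { [C → * .] }  — reduce
  I14: { [E → n C . ,] }  — shift
  I15: { [E → n C , .] }  — reduce
  I16: { [C → . *], [E → E L . C] }  — shift
  I17: { [E → E L C .] }  — reduce

Conflict in state I0:
  Shift-reduce conflict between [L → .] and [L → . , * e]
So the grammar is NOT LR(0).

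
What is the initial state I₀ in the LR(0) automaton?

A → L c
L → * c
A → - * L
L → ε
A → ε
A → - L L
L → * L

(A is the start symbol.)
{ [A → . - * L], [A → . - L L], [A → . L c], [A → .], [A' → . A], [L → . * L], [L → . * c], [L → .] }

First, augment the grammar with A' → A
I₀ = CLOSURE({ [A' → . A] }):
  [A' → . A] has the dot before A: add [A → . L c], [A → . - * L], [A → .], [A → . - L L]
  [A → . L c] has the dot before L: add [L → . * c], [L → .], [L → . * L]
No further items can be added.

I₀ = { [A → . - * L], [A → . - L L], [A → . L c], [A → .], [A' → . A], [L → . * L], [L → . * c], [L → .] }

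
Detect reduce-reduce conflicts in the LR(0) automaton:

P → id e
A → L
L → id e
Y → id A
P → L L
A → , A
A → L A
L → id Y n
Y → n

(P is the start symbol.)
Yes — I5: [L → id e .] vs [P → id e .]

A reduce-reduce conflict occurs when an LR(0) state has two complete items [A → α .] and [B → β .] — both call for a reduction, and with no lookahead the parser cannot choose between them.

Augment with P' → P and build the canonical LR(0) collection (I0 = CLOSURE({[P' → . P]}), then GOTO on every symbol after a dot until no new states appear). It has 17 states:
  I0: { [L → . id Y n], [L → . id e], [P → . L L], [P → . id e], [P' → . P] }  — shift
  I1: { [L → . id Y n], [L → . id e], [P → L . L] }  — shift
  I2: { [P' → P .] }  — accept
  I3: { [L → id . Y n], [L → id . e], [P → id . e], [Y → . id A], [Y → . n] }  — shift
  I4: { [L → id Y . n] }  — shift
  I5: { [L → id e .], [P → id e .] }  — 2 reduces
  I6: { [A → . , A], [A → . L A], [A → . L], [L → . id Y n], [L → . id e], [Y → id . A] }  — shift
  I7: { [Y → n .] }  — reduce
  I8: { [A → , . A], [A → . , A], [A → . L A], [A → . L], [L → . id Y n], [L → . id e] }  — shift
  I9: { [Y → id A .] }  — reduce
  I10: { [A → . , A], [A → . L A], [A → . L], [A → L . A], [A → L .], [L → . id Y n], [L → . id e] }  — shift, reduce
  I11: { [L → id . Y n], [L → id . e], [Y → . id A], [Y → . n] }  — shift
  I12: { [L → id e .] }  — reduce
  I13: { [A → L A .] }  — reduce
  I14: { [A → , A .] }  — reduce
  I15: { [L → id Y n .] }  — reduce
  I16: { [P → L L .] }  — reduce

I5 contains complete items [L → id e .], [P → id e .] — reduce-reduce conflict.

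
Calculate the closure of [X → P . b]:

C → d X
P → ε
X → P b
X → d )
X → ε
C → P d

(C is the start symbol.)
{ [X → P . b] }

Start with: [X → P . b]
The dot precedes the terminal b, so nothing is added.

CLOSURE = { [X → P . b] }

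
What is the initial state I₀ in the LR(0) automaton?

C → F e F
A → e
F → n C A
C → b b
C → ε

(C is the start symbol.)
{ [C → . F e F], [C → . b b], [C → .], [C' → . C], [F → . n C A] }

First, augment the grammar with C' → C
I₀ = CLOSURE({ [C' → . C] }):
  [C' → . C] has the dot before C: add [C → . F e F], [C → . b b], [C → .]
  [C → . F e F] has the dot before F: add [F → . n C A]
No further items can be added.

I₀ = { [C → . F e F], [C → . b b], [C → .], [C' → . C], [F → . n C A] }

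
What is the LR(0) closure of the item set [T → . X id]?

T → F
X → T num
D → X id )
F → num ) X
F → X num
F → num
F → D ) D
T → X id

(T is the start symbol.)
Start with: [T → . X id]
  [T → . X id] has the dot before X: add [X → . T num]
  [X → . T num] has the dot before T: add [T → . F]
  [T → . F] has the dot before F: add [F → . num ) X], [F → . X num], [F → . num], [F → . D ) D]
  [F → . D ) D] has the dot before D: add [D → . X id )]
No further items can be added.

CLOSURE = { [D → . X id )], [F → . D ) D], [F → . X num], [F → . num ) X], [F → . num], [T → . F], [T → . X id], [X → . T num] }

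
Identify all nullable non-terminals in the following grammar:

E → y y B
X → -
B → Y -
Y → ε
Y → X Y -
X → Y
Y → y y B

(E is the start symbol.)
ε-productions: Y → ε
So Y is immediately nullable.
X → Y: every symbol on the right is nullable, so X is nullable too.
No further non-terminal can be added: every production for the remaining non-terminals contains a terminal or a non-nullable non-terminal.
Nullable = { 'X', 'Y' }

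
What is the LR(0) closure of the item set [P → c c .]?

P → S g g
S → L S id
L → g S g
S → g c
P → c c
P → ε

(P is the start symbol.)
To compute CLOSURE, for each item [A → α.Bβ] where B is a non-terminal, add [B → .γ] for all productions B → γ; repeat for the newly added items until nothing changes.

Start with: [P → c c .]
The dot is at the end, so nothing is added.

CLOSURE = { [P → c c .] }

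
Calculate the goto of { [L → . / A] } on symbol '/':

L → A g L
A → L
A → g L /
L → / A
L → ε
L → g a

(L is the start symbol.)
GOTO(I, '/') = CLOSURE({ [A → αX.β] : [A → α.Xβ] ∈ I, X = '/' })

Items with dot before '/', with the dot advanced:
  [L → . / A] → [L → / . A]
Closure of the advanced items:
  [L → / . A] has the dot before A: add [A → . L], [A → . g L /]
  [A → . L] has the dot before L: add [L → . A g L], [L → . / A], [L → .], [L → . g a]

GOTO = { [A → . L], [A → . g L /], [L → . / A], [L → . A g L], [L → . g a], [L → .], [L → / . A] }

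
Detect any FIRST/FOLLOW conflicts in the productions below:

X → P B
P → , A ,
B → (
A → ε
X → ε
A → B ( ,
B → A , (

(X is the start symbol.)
Yes. A → B '(' ',' with FOLLOW(A) on { ',' }

A FIRST/FOLLOW conflict occurs when a non-terminal N has a nullable alternative N → β (β ⇒* ε) and another alternative N → α with FIRST(α) ∩ FOLLOW(N) ≠ ∅: on such a lookahead the parser cannot decide between expanding α and letting N vanish via β.

Nullable non-terminals: A, X.
FIRST sets used below: FIRST(B) = { '(', ',' }, FIRST(P) = { ',' }

A: nullable alternative(s) A → ε; FOLLOW(A) = { ',' }
  A → ε: FIRST \ {ε} = { } — this is the only nullable alternative, skip
  A → B ( ,: FIRST \ {ε} = { '(', ',' } — overlaps FOLLOW(A) on { ',' }: CONFLICT

X: nullable alternative(s) X → ε; FOLLOW(X) = { $ }
  X → P B: FIRST \ {ε} = { ',' } — disjoint from FOLLOW(X)
  X → ε: FIRST \ {ε} = { } — this is the only nullable alternative, skip

B, P have no nullable alternative, so no FIRST/FOLLOW check is needed there.

So the grammar has 1 FIRST/FOLLOW conflict (marked CONFLICT above).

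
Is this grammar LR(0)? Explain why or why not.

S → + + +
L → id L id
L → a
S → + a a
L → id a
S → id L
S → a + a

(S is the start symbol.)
Augment with S' → S and build the canonical LR(0) collection (I0 = CLOSURE({[S' → . S]}), then GOTO on every symbol after a dot until no new states appear). It has 17 states:
  I0: { [S → . + + +], [S → . + a a], [S → . a + a], [S → . id L], [S' → . S] }  — shift
  I1: { [S → + . + +], [S → + . a a] }  — shift
  I2: { [S' → S .] }  — accept
  I3: { [S → a . + a] }  — shift
  I4: { [L → . a], [L → . id L id], [L → . id a], [S → id . L] }  — shift
  I5: { [S → id L .] }  — reduce
  I6: { [L → a .] }  — reduce
  I7: { [L → . a], [L → . id L id], [L → . id a], [L → id . L id], [L → id . a] }  — shift
  I8: { [L → id L . id] }  — shift
  I9: { [L → a .], [L → id a .] }  — 2 reduces
  I10: { [L → id L id .] }  — reduce
  I11: { [S → a + . a] }  — shift
  I12: { [S → a + a .] }  — reduce
  I13: { [S → + + . +] }  — shift
  I14: { [S → + a . a] }  — shift
  I15: { [S → + a a .] }  — reduce
  I16: { [S → + + + .] }  — reduce

Conflict in state I9:
  Reduce-reduce conflict: [L → a .] and [L → id a .]
So the grammar is NOT LR(0).

Answer: No. Reduce-reduce conflict: [L → a .] and [L → id a .]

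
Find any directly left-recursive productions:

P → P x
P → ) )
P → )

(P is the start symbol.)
Yes, P is left-recursive

P → P x: LEFT RECURSIVE (starts with P)
P → ) ): starts with ')'
P → ): starts with ')'

The grammar has direct left recursion on: P.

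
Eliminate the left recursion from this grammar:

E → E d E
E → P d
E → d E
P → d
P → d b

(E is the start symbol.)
E → P d E'
E → d E E'
E' → d E E'
E' → ε
P → d
P → d b

E is directly left-recursive. The standard transformation for
  A → A α₁ | ... | A α_m | β₁ | ... | β_n
is
  A  → β₁ A' | ... | β_n A'
  A' → α₁ A' | ... | α_m A' | ε

E → P d becomes E → P d E'
E → d E becomes E → d E E'
E → E d E becomes E' → d E E'
Add E' → ε

Productions for other non-terminals are unchanged:
  P → d
  P → d b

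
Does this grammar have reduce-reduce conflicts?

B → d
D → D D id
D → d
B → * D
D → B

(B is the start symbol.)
A reduce-reduce conflict occurs when an LR(0) state has two complete items [A → α .] and [B → β .] — both call for a reduction, and with no lookahead the parser cannot choose between them.

Augment with B' → B and build the canonical LR(0) collection (I0 = CLOSURE({[B' → . B]}), then GOTO on every symbol after a dot until no new states appear). It has 9 states:
  I0: { [B → . * D], [B → . d], [B' → . B] }  — shift
  I1: { [B → * . D], [B → . * D], [B → . d], [D → . B], [D → . D D id], [D → . d] }  — shift
  I2: { [B' → B .] }  — accept
  I3: { [B → d .] }  — reduce
  I4: { [D → B .] }  — reduce
  I5: { [B → * D .], [B → . * D], [B → . d], [D → . B], [D → . D D id], [D → . d], [D → D . D id] }  — shift, reduce
  I6: { [B → d .], [D → d .] }  — 2 reduces
  I7: { [B → . * D], [B → . d], [D → . B], [D → . D D id], [D → . d], [D → D . D id], [D → D D . id] }  — shift
  I8: { [D → D D id .] }  — reduce

I6 contains complete items [B → d .], [D → d .] — reduce-reduce conflict.

Answer: Yes — I6: [B → d .] vs [D → d .]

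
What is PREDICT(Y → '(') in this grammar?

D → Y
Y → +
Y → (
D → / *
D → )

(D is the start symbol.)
{ '(' }

PREDICT(Y → '(') = (FIRST(RHS) \ {ε}) ∪ (FOLLOW(Y) if ε ∈ FIRST(RHS), i.e. RHS ⇒* ε)
FIRST('(') = { '(' }
ε ∉ FIRST('('), so FOLLOW(Y) is not added.
PREDICT(Y → '(') = { '(' }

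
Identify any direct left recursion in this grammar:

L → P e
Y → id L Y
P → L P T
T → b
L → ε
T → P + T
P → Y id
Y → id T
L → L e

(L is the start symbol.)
Yes, L is left-recursive

Direct left recursion occurs when N → N α for some non-terminal N (the right-hand side begins with the left-hand side itself).

L → P e: starts with P
Y → id L Y: starts with id
P → L P T: starts with L
T → b: starts with b
L → ε: starts with ε
T → P + T: starts with P
P → Y id: starts with Y
Y → id T: starts with id
L → L e: LEFT RECURSIVE (starts with L)

The grammar has direct left recursion on: L.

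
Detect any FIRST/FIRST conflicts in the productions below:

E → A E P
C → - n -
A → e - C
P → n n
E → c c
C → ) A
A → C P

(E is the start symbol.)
A FIRST/FIRST conflict occurs when two productions N → α and N → β for the same non-terminal have FIRST(α) ∩ FIRST(β) ≠ ∅ (with ε ∈ FIRST of a nullable right-hand side, so two nullable alternatives also conflict).

FIRST sets of the non-terminals at (or reachable through a nullable prefix from) the front of some alternative:
  FIRST(A) = { ')', '-', 'e' }
  FIRST(C) = { ')', '-' }

Productions for E:
  E → A E P: FIRST = { ')', '-', 'e' }
  E → c c: FIRST = { 'c' }
Productions for C:
  C → - n -: FIRST = { '-' }
  C → ) A: FIRST = { ')' }
Productions for A:
  A → e - C: FIRST = { 'e' }
  A → C P: FIRST = { ')', '-' }
P has only one production, so no FIRST/FIRST conflict is possible there.

All alternatives of each non-terminal have pairwise disjoint FIRST sets.

Answer: No FIRST/FIRST conflicts.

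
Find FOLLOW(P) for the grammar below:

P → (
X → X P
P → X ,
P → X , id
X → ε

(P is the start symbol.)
{ $, '(', ',' }

To compute FOLLOW(P), find every occurrence of P on a right-hand side N → α P β: add FIRST(β) \ {ε}, and if β is empty or nullable also add FOLLOW(N). Iterate to a fixed point.

P is the start symbol, so $ ∈ FOLLOW(P).
In X → X P: P is at the end, add FOLLOW(X)

The FOLLOW sets referred to above (computed the same way, to a fixed point):
  FOLLOW(X) = { '(', ',' }

Taking the union: FOLLOW(P) = { $, '(', ',' }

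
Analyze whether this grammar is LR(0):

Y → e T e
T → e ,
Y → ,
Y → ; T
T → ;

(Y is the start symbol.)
Yes, the grammar is LR(0)

A grammar is LR(0) if no state in the canonical LR(0) collection has:
  - both a shift item (dot before a terminal) and a complete item (shift-reduce conflict), or
  - two or more complete items (reduce-reduce conflict; the accept item [Y' → Y .] counts as a complete item here).

Augment with Y' → Y and build the canonical LR(0) collection (I0 = CLOSURE({[Y' → . Y]}), then GOTO on every symbol after a dot until no new states appear). It has 11 states:
  I0: { [Y → . ,], [Y → . ; T], [Y → . e T e], [Y' → . Y] }  — shift
  I1: { [Y → , .] }  — reduce
  I2: { [T → . ;], [T → . e ,], [Y → ; . T] }  — shift
  I3: { [Y' → Y .] }  — accept
  I4: { [T → . ;], [T → . e ,], [Y → e . T e] }  — shift
  I5: { [T → ; .] }  — reduce
  I6: { [Y → e T . e] }  — shift
  I7: { [T → e . ,] }  — shift
  I8: { [T → e , .] }  — reduce
  I9: { [Y → e T e .] }  — reduce
  I10: { [Y → ; T .] }  — reduce

Every state is either a pure shift/goto state or contains exactly one complete item and nothing to shift — no conflicts. The grammar is LR(0).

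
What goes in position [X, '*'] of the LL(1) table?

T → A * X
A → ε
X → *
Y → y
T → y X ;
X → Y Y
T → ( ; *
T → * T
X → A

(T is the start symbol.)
X → *

To find M[X, '*'], we find productions for X where '*' is in the predict set (PREDICT(N → α) = (FIRST(α) \ {ε}) ∪ (FOLLOW(N) if α ⇒* ε)).

Relevant sets:
  FIRST(Y) = { 'y' }
  FIRST(A) = { ε }
  FOLLOW(X) = { $, ';' }

X → *: PREDICT = { '*' }
  '*' is in predict set, so this production goes in M[X, '*']
X → Y Y: PREDICT = { 'y' }
X → A: PREDICT = { $, ';' }

M[X, '*'] = X → *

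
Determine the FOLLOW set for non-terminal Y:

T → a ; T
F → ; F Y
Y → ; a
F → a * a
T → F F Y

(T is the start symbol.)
{ $, ';', 'a' }

In F → ; F Y: Y is at the end, add FOLLOW(F)
In T → F F Y: Y is at the end, add FOLLOW(T)

The FOLLOW sets referred to above (computed the same way, to a fixed point):
  FOLLOW(F) = { ';', 'a' }
  FOLLOW(T) = { $ }

Taking the union: FOLLOW(Y) = { $, ';', 'a' }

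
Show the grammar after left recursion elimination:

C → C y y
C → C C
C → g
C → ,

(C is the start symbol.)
C is directly left-recursive. The standard transformation for
  A → A α₁ | ... | A α_m | β₁ | ... | β_n
is
  A  → β₁ A' | ... | β_n A'
  A' → α₁ A' | ... | α_m A' | ε

C → g becomes C → g C'
C → , becomes C → , C'
C → C y y becomes C' → y y C'
C → C C becomes C' → C C'
Add C' → ε

Resulting grammar:
C → g C'
C → , C'
C' → y y C'
C' → C C'
C' → ε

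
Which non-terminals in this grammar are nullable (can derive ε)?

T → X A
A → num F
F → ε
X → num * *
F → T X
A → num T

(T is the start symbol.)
A non-terminal is nullable if it can derive ε (the empty string): either it has an ε-production, or it has a production whose right-hand side consists entirely of nullable non-terminals.

ε-productions: F → ε
So F is immediately nullable.
No further non-terminal can be added: every production for the remaining non-terminals contains a terminal or a non-nullable non-terminal.
Nullable = { 'F' }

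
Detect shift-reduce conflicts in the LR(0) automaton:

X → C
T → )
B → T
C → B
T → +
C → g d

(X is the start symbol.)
No shift-reduce conflicts

Augment with X' → X and build the canonical LR(0) collection (I0 = CLOSURE({[X' → . X]}), then GOTO on every symbol after a dot until no new states appear). It has 9 states:
  I0: { [B → . T], [C → . B], [C → . g d], [T → . )], [T → . +], [X → . C], [X' → . X] }  — shift
  I1: { [T → ) .] }  — reduce
  I2: { [T → + .] }  — reduce
  I3: { [C → B .] }  — reduce
  I4: { [X → C .] }  — reduce
  I5: { [B → T .] }  — reduce
  I6: { [X' → X .] }  — accept
  I7: { [C → g . d] }  — shift
  I8: { [C → g d .] }  — reduce

No state contains both a complete item and a shift item.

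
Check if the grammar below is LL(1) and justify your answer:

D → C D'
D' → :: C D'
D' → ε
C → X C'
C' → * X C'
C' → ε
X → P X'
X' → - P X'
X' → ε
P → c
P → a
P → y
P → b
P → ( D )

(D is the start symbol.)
Relevant sets:
  FOLLOW(D') = { $, ')' }
  FOLLOW(C') = { $, ')', '::' }
  FOLLOW(X') = { $, ')', '*', '::' }

For D':
  PREDICT(D' → :: C D') = { '::' }
  PREDICT(D' → ε) = { $, ')' }
For C':
  PREDICT(C' → '*' X C') = { '*' }
  PREDICT(C' → ε) = { $, ')', '::' }
For X':
  PREDICT(X' → '-' P X') = { '-' }
  PREDICT(X' → ε) = { $, ')', '*', '::' }
For P:
  PREDICT(P → c) = { 'c' }
  PREDICT(P → a) = { 'a' }
  PREDICT(P → y) = { 'y' }
  PREDICT(P → b) = { 'b' }
  PREDICT(P → '(' D ')') = { '(' }
D, C, X have a single production, so nothing to check there.

All predict sets are disjoint. The grammar IS LL(1).

Answer: Yes, the grammar is LL(1).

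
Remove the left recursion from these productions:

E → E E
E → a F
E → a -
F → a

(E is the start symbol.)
E → a F E'
E → a - E'
E' → E E'
E' → ε
F → a

E is directly left-recursive. The standard transformation for
  A → A α₁ | ... | A α_m | β₁ | ... | β_n
is
  A  → β₁ A' | ... | β_n A'
  A' → α₁ A' | ... | α_m A' | ε

E → a F becomes E → a F E'
E → a - becomes E → a - E'
E → E E becomes E' → E E'
Add E' → ε

Productions for other non-terminals are unchanged:
  F → a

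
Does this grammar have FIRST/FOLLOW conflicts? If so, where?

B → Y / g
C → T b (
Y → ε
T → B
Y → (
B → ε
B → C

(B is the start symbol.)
Yes. B → C with FOLLOW(B) on { 'b' }

A FIRST/FOLLOW conflict occurs when a non-terminal N has a nullable alternative N → β (β ⇒* ε) and another alternative N → α with FIRST(α) ∩ FOLLOW(N) ≠ ∅: on such a lookahead the parser cannot decide between expanding α and letting N vanish via β.

Nullable non-terminals: B, T, Y.
FIRST sets used below: FIRST(Y) = { '(', ε }, FIRST(C) = { '(', '/', 'b' }

B: nullable alternative(s) B → ε; FOLLOW(B) = { $, 'b' }
  B → Y / g: FIRST \ {ε} = { '(', '/' } — disjoint from FOLLOW(B)
  B → ε: FIRST \ {ε} = { } — this is the only nullable alternative, skip
  B → C: FIRST \ {ε} = { '(', '/', 'b' } — overlaps FOLLOW(B) on { 'b' }: CONFLICT
T has a nullable alternative but only one production, so nothing to check.

Y: nullable alternative(s) Y → ε; FOLLOW(Y) = { '/' }
  Y → ε: FIRST \ {ε} = { } — this is the only nullable alternative, skip
  Y → (: FIRST \ {ε} = { '(' } — disjoint from FOLLOW(Y)

C has no nullable alternative, so no FIRST/FOLLOW check is needed there.

So the grammar has 1 FIRST/FOLLOW conflict (marked CONFLICT above).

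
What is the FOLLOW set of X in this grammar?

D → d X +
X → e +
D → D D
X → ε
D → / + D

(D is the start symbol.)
In D → d X +: X is followed by '+', add FIRST('+') \ {ε} = { '+' }

Taking the union: FOLLOW(X) = { '+' }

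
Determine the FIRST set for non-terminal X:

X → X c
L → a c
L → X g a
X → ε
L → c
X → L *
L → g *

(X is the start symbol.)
FIRST sets of the other non-terminals involved (by the same procedure, iterated to a fixed point):
  FIRST(L) = { 'a', 'c', 'g' }

From X → X c:
  - X is the symbol being defined: contributes nothing new
    X is nullable, so continue to the next symbol
  - c is a terminal: add 'c' and stop
From X → ε:
  - ε-production, so ε ∈ FIRST(X)
From X → L *:
  - L is a non-terminal: add FIRST(L) \ {ε} = { 'a', 'c', 'g' }
    L is not nullable, so stop

Collecting: FIRST(X) = { 'a', 'c', 'g', ε }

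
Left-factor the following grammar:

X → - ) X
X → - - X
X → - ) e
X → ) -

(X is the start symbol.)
X → - X'
X' → ) X''
X'' → X
X'' → e
X' → - X
X → ) -

Left-factoring transforms A → αβ₁ | αβ₂ into A → αA' and A' → β₁ | β₂
(α is the longest common prefix among the alternatives). Repeat until
no nonterminal has two alternatives with a common prefix.

Round 1: X has alternatives sharing prefix '-'. Introduce X': X → - X'
  Add: X' → ) X
  Add: X' → - X
  Add: X' → ) e

Round 2: X' has alternatives sharing prefix ')'. Introduce X'': X' → ) X''
  Add: X'' → X
  Add: X'' → e

No remaining common prefixes — done.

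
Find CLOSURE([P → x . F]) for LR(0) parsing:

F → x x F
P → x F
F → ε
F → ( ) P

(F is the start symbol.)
{ [F → . ( ) P], [F → . x x F], [F → .], [P → x . F] }

To compute CLOSURE, for each item [A → α.Bβ] where B is a non-terminal, add [B → .γ] for all productions B → γ; repeat for the newly added items until nothing changes.

Start with: [P → x . F]
  [P → x . F] has the dot before F: add [F → . x x F], [F → .], [F → . ( ) P]
No further items can be added.

CLOSURE = { [F → . ( ) P], [F → . x x F], [F → .], [P → x . F] }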